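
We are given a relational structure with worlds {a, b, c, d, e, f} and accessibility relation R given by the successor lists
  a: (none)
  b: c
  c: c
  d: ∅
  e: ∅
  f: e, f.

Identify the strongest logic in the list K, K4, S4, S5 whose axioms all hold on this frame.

K4

Transitive (axiom 4): yes — every two-step R-path is closed by a direct edge.
Reflexive (axiom T): no — a is not related to itself.
Euclidean (axiom 5): no — f R e and f R e, but not e R e.
So F validates K, K4; S4 would additionally require R to be reflexive. The strongest is K4.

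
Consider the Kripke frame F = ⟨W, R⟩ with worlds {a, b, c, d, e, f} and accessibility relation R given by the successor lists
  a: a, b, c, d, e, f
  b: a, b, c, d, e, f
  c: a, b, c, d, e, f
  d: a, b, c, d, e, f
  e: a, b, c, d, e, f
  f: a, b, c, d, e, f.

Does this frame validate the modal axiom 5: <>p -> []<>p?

Axiom 5 corresponds to the accessibility relation being Euclidean.
Euclidean: yes — any two successors of a common world are R-related.

Yes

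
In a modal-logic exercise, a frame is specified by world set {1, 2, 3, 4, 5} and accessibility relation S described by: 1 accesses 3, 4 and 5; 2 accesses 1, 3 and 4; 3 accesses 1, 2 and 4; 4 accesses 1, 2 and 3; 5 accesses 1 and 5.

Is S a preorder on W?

Reflexive: no — 1 is not related to itself.
Transitive: no — 1 S 3 and 3 S 2, but not 1 S 2.
So S is not a preorder.

No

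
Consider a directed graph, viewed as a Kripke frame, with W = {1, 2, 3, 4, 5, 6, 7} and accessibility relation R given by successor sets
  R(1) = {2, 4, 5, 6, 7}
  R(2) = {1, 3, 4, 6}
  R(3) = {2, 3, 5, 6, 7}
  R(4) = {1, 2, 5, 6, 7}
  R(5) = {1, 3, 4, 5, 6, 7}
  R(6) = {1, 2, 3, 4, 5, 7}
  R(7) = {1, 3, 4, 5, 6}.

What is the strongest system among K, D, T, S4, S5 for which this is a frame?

D

Serial (axiom D): yes — every world has a successor (e.g. 1 R 2).
Reflexive (axiom T): no — 1 is not related to itself.
Transitive (axiom 4): no — 1 R 2 and 2 R 3, but not 1 R 3.
Euclidean (axiom 5): no — 1 R 2 and 1 R 5, but not 2 R 5.
So F validates K, D; T would additionally require R to be reflexive. The strongest is D.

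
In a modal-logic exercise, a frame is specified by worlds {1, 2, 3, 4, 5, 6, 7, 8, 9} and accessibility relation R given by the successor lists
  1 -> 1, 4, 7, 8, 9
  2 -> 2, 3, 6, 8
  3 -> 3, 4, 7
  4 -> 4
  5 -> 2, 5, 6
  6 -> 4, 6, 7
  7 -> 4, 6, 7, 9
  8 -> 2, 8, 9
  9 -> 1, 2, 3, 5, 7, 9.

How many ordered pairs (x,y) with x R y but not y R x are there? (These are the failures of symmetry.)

Enumerating: (1,4), (1,7), (1,8), (2,3), (2,6), (3,4), (3,7), (5,2), (5,6), (6,4), (7,4), (8,9), (9,2), (9,3), (9,5).

15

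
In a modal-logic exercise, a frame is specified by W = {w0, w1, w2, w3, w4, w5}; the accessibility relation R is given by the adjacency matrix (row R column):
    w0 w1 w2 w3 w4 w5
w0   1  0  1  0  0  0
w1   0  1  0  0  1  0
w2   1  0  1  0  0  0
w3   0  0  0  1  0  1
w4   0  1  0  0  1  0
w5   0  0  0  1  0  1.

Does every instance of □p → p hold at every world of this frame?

Yes

Axiom T corresponds to the accessibility relation being reflexive.
Reflexive: yes — every world is R-related to itself.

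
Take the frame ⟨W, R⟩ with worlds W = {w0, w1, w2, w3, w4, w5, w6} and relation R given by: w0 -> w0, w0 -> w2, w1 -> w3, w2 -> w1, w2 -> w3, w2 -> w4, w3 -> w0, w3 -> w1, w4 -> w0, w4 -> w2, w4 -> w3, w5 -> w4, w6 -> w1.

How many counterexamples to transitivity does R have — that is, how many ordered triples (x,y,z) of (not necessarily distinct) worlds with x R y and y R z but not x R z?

17

Enumerating: (w0,w2,w1), (w0,w2,w3), (w0,w2,w4), (w1,w3,w0), (w1,w3,w1), (w2,w3,w0), (w2,w4,w0), (w2,w4,w2), (w3,w0,w2), (w3,w1,w3), (w4,w2,w1), (w4,w2,w4), (w4,w3,w1), (w5,w4,w0), (w5,w4,w2), (w5,w4,w3), (w6,w1,w3).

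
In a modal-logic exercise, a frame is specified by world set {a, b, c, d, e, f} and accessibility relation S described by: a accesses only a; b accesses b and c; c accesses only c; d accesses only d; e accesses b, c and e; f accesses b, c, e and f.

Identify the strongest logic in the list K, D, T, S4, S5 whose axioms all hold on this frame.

Serial (axiom D): yes — every world has a successor (e.g. a S a).
Reflexive (axiom T): yes — every world is S-related to itself.
Transitive (axiom 4): yes — every two-step S-path is closed by a direct edge.
Euclidean (axiom 5): no — e S c and e S b, but not c S b.
So F validates K, D, T, S4; S5 would additionally require S to be Euclidean. The strongest is S4.

S4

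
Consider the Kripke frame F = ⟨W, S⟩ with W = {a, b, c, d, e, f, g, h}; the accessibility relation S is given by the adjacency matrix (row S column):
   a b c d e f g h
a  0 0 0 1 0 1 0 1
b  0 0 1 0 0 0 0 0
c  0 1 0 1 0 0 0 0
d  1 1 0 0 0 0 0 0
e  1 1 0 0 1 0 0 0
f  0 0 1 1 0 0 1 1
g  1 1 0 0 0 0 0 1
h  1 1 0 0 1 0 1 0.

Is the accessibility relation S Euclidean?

Euclidean: no — a S d and a S f, but not d S f.

No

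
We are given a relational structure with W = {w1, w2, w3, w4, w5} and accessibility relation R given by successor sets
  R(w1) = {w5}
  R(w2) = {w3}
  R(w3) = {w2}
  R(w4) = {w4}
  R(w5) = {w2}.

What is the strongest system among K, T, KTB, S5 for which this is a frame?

K

Reflexive (axiom T): no — w1 is not related to itself.
Symmetric (axiom B): no — w1 R w5 but not w5 R w1.
Euclidean (axiom 5): no — w1 R w5 and w1 R w5, but not w5 R w5.
So F validates K; T would additionally require R to be reflexive. The strongest is K.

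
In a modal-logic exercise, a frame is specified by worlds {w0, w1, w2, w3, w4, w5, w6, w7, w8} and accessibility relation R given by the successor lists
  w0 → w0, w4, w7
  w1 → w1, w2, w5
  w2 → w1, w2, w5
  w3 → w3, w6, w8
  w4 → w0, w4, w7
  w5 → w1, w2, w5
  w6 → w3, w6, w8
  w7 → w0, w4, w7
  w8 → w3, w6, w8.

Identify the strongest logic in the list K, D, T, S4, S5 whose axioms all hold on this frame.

S5

Serial (axiom D): yes — every world has a successor (e.g. w0 R w0).
Reflexive (axiom T): yes — every world is R-related to itself.
Transitive (axiom 4): yes — every two-step R-path is closed by a direct edge.
Euclidean (axiom 5): yes — any two successors of a common world are R-related.
So F validates K, D, T, S4, S5. The strongest is S5.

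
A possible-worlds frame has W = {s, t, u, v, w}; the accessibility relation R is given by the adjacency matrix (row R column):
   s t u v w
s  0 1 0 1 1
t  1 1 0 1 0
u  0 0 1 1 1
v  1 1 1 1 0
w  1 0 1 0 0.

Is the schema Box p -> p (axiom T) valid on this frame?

No

The schema T characterises exactly the reflexive frames.
Reflexive: no — s is not related to itself.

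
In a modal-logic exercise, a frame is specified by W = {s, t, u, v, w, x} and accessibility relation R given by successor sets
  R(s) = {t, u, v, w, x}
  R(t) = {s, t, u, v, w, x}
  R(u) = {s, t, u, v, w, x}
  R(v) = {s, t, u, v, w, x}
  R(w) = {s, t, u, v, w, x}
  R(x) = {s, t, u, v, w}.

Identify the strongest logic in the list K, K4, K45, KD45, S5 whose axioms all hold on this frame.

K

Transitive (axiom 4): no — s R t and t R s, but not s R s.
Euclidean (axiom 5): no — s R x and s R x, but not x R x.
Serial (axiom D): yes — every world has a successor (e.g. s R t).
Reflexive (axiom T): no — s is not related to itself.
So F validates K; K4 would additionally require R to be transitive. The strongest is K.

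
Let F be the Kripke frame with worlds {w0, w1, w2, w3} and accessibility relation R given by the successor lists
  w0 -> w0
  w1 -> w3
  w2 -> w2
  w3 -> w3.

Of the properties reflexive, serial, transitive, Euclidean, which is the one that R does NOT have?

reflexive

Reflexive: no — w1 is not related to itself.
Serial: yes — every world has a successor (e.g. w0 R w0).
Transitive: yes — every two-step R-path is closed by a direct edge.
Euclidean: yes — any two successors of a common world are R-related.
Only reflexive fails.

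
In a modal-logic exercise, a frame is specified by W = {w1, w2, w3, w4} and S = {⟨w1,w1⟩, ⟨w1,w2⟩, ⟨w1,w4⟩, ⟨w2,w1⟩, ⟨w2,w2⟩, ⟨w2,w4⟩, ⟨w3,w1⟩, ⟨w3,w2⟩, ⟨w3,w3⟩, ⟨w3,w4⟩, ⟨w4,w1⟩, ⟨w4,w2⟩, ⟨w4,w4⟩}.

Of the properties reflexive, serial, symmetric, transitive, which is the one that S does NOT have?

Reflexive: yes — every world is S-related to itself.
Serial: yes — every world has a successor (e.g. w1 S w1).
Symmetric: no — w3 S w1 but not w1 S w3.
Transitive: yes — every two-step S-path is closed by a direct edge.
Only symmetric fails.

symmetric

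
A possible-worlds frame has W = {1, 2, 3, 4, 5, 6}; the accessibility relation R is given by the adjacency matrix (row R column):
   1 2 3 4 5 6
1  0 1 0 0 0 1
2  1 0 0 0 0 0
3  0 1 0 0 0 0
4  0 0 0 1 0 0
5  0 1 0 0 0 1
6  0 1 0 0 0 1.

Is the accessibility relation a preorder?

No

Reflexive: no — 1 is not related to itself.
Transitive: no — 2 R 1 and 1 R 6, but not 2 R 6.
So R is not a preorder.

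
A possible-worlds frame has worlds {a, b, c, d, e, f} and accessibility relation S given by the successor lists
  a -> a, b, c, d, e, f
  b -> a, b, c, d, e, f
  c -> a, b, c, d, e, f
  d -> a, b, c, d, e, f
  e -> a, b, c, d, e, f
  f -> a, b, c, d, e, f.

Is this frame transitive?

Transitive: yes — every two-step S-path is closed by a direct edge.

Yes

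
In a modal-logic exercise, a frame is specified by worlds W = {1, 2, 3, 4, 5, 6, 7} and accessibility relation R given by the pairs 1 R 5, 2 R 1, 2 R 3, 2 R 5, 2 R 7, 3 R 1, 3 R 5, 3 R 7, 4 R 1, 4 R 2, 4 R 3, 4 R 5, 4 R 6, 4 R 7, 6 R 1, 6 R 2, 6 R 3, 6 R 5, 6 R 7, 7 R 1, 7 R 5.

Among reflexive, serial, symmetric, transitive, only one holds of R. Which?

transitive

Reflexive: no — 1 is not related to itself.
Serial: no — 5 has no R-successor.
Symmetric: no — 1 R 5 but not 5 R 1.
Transitive: yes — every two-step R-path is closed by a direct edge.
Only transitive holds.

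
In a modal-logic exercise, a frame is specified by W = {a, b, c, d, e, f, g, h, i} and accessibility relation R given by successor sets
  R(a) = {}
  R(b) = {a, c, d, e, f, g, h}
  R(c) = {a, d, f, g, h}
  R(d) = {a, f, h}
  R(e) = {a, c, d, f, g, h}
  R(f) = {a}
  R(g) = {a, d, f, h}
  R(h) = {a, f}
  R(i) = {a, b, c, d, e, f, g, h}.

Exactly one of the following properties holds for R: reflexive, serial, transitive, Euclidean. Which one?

transitive

Reflexive: no — a is not related to itself.
Serial: no — a has no R-successor.
Transitive: yes — every two-step R-path is closed by a direct edge.
Euclidean: no — b R a and b R c, but not a R c.
Only transitive holds.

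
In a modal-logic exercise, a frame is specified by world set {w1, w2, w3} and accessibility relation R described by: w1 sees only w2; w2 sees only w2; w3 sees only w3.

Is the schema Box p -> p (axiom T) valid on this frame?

The schema T characterises exactly the reflexive frames.
Reflexive: no — w1 is not related to itself.

No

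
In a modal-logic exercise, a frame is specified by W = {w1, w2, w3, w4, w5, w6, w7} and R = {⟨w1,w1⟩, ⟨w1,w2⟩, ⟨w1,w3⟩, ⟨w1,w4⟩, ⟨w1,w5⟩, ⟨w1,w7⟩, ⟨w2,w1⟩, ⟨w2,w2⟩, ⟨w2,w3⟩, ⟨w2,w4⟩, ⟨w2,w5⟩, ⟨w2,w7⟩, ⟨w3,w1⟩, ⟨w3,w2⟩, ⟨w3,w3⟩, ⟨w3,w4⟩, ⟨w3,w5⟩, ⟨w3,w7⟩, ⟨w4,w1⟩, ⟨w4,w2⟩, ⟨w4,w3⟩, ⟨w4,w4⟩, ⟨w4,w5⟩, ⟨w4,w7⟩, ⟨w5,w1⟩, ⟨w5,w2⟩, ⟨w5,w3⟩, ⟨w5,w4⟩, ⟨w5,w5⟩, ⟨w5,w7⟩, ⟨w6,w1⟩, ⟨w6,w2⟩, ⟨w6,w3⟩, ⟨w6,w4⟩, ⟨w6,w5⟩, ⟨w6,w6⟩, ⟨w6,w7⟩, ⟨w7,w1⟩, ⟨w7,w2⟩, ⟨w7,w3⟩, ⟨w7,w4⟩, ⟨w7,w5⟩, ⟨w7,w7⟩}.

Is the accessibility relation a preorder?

Yes

Reflexive: yes — every world is R-related to itself.
Transitive: yes — every two-step R-path is closed by a direct edge.
So R is a preorder.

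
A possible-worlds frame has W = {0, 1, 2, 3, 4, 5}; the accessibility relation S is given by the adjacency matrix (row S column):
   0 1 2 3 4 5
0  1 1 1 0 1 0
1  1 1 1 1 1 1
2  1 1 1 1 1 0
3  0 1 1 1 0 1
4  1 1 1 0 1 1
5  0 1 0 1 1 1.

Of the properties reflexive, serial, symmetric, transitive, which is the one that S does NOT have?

transitive

Reflexive: yes — every world is S-related to itself.
Serial: yes — every world has a successor (e.g. 0 S 0).
Symmetric: yes — every pair in S has its reverse in S.
Transitive: no — 0 S 1 and 1 S 3, but not 0 S 3.
Only transitive fails.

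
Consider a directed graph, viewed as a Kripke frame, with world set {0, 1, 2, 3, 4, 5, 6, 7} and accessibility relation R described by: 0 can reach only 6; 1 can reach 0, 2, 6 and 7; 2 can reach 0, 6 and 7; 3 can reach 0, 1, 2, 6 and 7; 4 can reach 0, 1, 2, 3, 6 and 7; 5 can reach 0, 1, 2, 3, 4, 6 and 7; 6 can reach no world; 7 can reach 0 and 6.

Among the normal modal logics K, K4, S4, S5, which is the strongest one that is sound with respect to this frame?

K4

Transitive (axiom 4): yes — every two-step R-path is closed by a direct edge.
Reflexive (axiom T): no — 0 is not related to itself.
Euclidean (axiom 5): no — 1 R 0 and 1 R 2, but not 0 R 2.
So F validates K, K4; S4 would additionally require R to be reflexive. The strongest is K4.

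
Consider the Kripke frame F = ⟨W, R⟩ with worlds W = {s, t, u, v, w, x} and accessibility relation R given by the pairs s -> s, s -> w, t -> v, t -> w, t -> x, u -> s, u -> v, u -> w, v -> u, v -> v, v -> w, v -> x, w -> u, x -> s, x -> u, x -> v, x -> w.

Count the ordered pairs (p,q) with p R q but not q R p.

Enumerating: (s,w), (t,v), (t,w), (t,x), (u,s), (v,w), (x,s), (x,u), (x,w).

9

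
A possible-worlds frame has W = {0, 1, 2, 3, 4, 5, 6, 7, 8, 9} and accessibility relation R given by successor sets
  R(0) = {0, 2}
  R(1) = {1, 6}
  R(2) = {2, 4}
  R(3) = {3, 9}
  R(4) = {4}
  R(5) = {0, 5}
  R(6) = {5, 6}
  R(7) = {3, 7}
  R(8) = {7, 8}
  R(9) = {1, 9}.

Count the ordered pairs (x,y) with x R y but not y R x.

Enumerating: (0,2), (1,6), (2,4), (3,9), (5,0), (6,5), (7,3), (8,7), (9,1).

9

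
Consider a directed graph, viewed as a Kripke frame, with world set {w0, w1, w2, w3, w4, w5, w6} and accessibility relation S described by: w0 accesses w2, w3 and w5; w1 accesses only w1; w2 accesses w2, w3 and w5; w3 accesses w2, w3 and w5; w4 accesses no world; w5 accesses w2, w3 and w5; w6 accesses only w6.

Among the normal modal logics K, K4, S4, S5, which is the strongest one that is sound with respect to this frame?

Transitive (axiom 4): yes — every two-step S-path is closed by a direct edge.
Reflexive (axiom T): no — w0 is not related to itself.
Euclidean (axiom 5): yes — any two successors of a common world are S-related.
So F validates K, K4; S4 would additionally require S to be reflexive. The strongest is K4.

K4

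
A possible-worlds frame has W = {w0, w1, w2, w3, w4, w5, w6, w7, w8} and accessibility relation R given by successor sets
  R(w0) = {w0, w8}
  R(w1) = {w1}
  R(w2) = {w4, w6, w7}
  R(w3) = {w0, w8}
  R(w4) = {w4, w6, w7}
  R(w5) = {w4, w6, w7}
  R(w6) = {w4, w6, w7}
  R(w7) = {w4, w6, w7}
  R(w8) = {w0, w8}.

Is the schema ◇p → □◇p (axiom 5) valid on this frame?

Yes

Axiom 5 corresponds to the accessibility relation being Euclidean.
Euclidean: yes — any two successors of a common world are R-related.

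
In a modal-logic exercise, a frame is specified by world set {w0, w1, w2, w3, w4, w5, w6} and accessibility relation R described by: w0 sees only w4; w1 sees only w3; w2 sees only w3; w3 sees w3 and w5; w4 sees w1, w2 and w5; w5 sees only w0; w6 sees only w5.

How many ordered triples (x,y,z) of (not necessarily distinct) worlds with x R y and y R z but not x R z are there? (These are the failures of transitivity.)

11

Enumerating: (w0,w4,w1), (w0,w4,w2), (w0,w4,w5), (w1,w3,w5), (w2,w3,w5), (w3,w5,w0), (w4,w1,w3), (w4,w2,w3), (w4,w5,w0), (w5,w0,w4), (w6,w5,w0).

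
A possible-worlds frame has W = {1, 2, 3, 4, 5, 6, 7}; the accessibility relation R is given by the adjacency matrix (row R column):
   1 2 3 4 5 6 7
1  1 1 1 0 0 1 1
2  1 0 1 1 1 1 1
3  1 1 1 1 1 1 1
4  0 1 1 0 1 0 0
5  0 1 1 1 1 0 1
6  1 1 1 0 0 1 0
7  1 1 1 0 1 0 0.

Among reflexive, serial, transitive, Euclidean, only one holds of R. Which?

Reflexive: no — 2 is not related to itself.
Serial: yes — every world has a successor (e.g. 1 R 1).
Transitive: no — 1 R 2 and 2 R 4, but not 1 R 4.
Euclidean: no — 1 R 6 and 1 R 7, but not 6 R 7.
Only serial holds.

serial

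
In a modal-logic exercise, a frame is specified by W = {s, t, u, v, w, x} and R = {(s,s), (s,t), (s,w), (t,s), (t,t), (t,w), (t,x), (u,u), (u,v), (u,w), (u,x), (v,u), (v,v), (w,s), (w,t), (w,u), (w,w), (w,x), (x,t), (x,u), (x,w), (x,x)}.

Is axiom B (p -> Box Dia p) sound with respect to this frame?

By correspondence theory, B is valid on a frame iff R is symmetric.
Symmetric: yes — every pair in R has its reverse in R.

Yes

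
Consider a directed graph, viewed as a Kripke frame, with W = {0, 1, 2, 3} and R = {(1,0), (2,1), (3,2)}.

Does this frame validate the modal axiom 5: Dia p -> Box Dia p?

Axiom 5 corresponds to the accessibility relation being Euclidean.
Euclidean: no — 1 R 0 and 1 R 0, but not 0 R 0.

No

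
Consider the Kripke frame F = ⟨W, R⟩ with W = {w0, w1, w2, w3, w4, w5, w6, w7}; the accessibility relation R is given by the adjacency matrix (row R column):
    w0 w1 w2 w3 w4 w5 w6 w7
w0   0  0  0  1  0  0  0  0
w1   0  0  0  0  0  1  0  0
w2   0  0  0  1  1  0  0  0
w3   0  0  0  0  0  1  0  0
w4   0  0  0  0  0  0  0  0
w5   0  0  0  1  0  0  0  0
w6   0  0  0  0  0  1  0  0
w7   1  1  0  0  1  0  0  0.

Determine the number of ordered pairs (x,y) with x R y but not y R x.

Enumerating: (w0,w3), (w1,w5), (w2,w3), (w2,w4), (w6,w5), (w7,w0), (w7,w1), (w7,w4).

8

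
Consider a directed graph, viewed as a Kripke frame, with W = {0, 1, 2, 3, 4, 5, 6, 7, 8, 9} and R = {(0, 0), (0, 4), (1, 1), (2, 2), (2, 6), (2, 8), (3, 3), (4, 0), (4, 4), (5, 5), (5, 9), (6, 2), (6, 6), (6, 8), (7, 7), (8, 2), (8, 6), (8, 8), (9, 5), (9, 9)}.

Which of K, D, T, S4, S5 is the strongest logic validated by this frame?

S5

Serial (axiom D): yes — every world has a successor (e.g. 0 R 0).
Reflexive (axiom T): yes — every world is R-related to itself.
Transitive (axiom 4): yes — every two-step R-path is closed by a direct edge.
Euclidean (axiom 5): yes — any two successors of a common world are R-related.
So F validates K, D, T, S4, S5. The strongest is S5.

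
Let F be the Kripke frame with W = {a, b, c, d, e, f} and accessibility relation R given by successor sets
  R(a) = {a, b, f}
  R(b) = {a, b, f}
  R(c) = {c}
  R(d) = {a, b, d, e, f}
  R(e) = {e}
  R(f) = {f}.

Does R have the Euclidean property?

Euclidean: no — a R f and a R b, but not f R b.

No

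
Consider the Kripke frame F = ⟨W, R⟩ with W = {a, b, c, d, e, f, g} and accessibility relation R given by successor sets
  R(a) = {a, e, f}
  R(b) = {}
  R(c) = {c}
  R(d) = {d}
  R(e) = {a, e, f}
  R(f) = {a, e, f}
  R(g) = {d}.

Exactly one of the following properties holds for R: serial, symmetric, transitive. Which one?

Serial: no — b has no R-successor.
Symmetric: no — g R d but not d R g.
Transitive: yes — every two-step R-path is closed by a direct edge.
Only transitive holds.

transitive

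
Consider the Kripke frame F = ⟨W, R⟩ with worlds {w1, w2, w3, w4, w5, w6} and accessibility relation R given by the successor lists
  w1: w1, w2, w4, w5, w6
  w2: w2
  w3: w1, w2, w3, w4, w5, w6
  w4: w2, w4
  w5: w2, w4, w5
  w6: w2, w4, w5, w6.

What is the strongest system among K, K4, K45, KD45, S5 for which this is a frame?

Transitive (axiom 4): yes — every two-step R-path is closed by a direct edge.
Euclidean (axiom 5): no — w1 R w2 and w1 R w4, but not w2 R w4.
Serial (axiom D): yes — every world has a successor (e.g. w1 R w1).
Reflexive (axiom T): yes — every world is R-related to itself.
So F validates K, K4; K45 would additionally require R to be Euclidean. The strongest is K4.

K4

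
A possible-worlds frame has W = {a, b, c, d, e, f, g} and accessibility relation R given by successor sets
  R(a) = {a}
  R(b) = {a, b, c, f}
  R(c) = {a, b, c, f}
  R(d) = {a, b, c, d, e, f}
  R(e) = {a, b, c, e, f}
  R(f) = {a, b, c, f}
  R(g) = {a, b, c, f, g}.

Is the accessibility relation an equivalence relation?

Reflexive: yes — every world is R-related to itself.
Symmetric: no — b R a but not a R b.
Transitive: yes — every two-step R-path is closed by a direct edge.
So R is not an equivalence relation.

No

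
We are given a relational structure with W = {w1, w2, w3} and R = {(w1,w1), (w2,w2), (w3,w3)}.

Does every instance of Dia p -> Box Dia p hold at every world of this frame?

Yes

By correspondence theory, 5 is valid on a frame iff R is Euclidean.
Euclidean: yes — any two successors of a common world are R-related.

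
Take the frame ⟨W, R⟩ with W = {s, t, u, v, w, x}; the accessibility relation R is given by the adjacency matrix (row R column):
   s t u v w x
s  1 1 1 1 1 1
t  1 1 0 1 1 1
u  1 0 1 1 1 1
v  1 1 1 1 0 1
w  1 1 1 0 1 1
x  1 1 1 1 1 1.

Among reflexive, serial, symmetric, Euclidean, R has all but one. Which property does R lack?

Euclidean

Reflexive: yes — every world is R-related to itself.
Serial: yes — every world has a successor (e.g. s R s).
Symmetric: yes — every pair in R has its reverse in R.
Euclidean: no — s R t and s R u, but not t R u.
Only Euclidean fails.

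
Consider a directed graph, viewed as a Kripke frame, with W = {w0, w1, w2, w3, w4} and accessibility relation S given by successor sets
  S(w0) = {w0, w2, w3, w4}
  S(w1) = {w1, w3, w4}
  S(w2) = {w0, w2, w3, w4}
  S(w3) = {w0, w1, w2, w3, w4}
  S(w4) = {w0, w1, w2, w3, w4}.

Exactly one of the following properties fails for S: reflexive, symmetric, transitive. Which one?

transitive

Reflexive: yes — every world is S-related to itself.
Symmetric: yes — every pair in S has its reverse in S.
Transitive: no — w0 S w3 and w3 S w1, but not w0 S w1.
Only transitive fails.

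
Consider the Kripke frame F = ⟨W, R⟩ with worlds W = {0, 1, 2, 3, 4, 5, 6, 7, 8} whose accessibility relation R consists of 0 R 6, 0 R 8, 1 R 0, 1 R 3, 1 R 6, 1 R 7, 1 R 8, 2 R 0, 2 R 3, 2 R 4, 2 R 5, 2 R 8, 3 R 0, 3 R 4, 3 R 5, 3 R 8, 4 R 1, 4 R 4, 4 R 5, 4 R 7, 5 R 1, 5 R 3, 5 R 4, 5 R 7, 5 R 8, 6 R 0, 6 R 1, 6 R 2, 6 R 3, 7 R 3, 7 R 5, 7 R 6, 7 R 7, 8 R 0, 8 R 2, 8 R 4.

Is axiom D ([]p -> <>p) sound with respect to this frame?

Yes

By correspondence theory, D is valid on a frame iff R is serial.
Serial: yes — every world has a successor (e.g. 0 R 6).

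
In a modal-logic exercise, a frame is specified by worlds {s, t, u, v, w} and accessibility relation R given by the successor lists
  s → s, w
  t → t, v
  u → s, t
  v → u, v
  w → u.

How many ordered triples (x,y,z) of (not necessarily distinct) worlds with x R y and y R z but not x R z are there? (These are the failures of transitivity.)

8

Enumerating: (s,w,u), (t,v,u), (u,s,w), (u,t,v), (v,u,s), (v,u,t), (w,u,s), (w,u,t).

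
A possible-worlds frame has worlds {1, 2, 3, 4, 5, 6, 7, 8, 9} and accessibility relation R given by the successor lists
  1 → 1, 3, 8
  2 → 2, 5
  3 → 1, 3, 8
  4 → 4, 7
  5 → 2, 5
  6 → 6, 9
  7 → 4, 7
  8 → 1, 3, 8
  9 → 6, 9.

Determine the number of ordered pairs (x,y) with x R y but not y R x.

0

R is symmetric; there are no such tuples.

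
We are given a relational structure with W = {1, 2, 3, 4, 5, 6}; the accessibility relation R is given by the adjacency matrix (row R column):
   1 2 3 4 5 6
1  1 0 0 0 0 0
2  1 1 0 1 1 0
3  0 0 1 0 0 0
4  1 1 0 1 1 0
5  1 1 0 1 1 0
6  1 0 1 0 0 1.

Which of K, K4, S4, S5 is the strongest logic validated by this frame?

S4

Transitive (axiom 4): yes — every two-step R-path is closed by a direct edge.
Reflexive (axiom T): yes — every world is R-related to itself.
Euclidean (axiom 5): no — 2 R 1 and 2 R 4, but not 1 R 4.
So F validates K, K4, S4; S5 would additionally require R to be Euclidean. The strongest is S4.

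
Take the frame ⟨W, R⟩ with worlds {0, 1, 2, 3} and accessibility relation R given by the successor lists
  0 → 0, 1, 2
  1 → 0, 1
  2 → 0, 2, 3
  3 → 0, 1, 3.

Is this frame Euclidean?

Euclidean: no — 0 R 1 and 0 R 2, but not 1 R 2.

No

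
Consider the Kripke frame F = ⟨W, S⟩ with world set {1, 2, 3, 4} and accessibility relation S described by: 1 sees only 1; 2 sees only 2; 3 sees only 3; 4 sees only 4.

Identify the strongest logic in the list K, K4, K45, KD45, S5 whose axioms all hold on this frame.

Transitive (axiom 4): yes — every two-step S-path is closed by a direct edge.
Euclidean (axiom 5): yes — any two successors of a common world are S-related.
Serial (axiom D): yes — every world has a successor (e.g. 1 S 1).
Reflexive (axiom T): yes — every world is S-related to itself.
So F validates K, K4, K45, KD45, S5. The strongest is S5.

S5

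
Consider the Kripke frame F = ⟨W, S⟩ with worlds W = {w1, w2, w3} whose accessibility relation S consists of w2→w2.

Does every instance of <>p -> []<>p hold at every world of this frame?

Yes

By correspondence theory, 5 is valid on a frame iff S is Euclidean.
Euclidean: yes — any two successors of a common world are S-related.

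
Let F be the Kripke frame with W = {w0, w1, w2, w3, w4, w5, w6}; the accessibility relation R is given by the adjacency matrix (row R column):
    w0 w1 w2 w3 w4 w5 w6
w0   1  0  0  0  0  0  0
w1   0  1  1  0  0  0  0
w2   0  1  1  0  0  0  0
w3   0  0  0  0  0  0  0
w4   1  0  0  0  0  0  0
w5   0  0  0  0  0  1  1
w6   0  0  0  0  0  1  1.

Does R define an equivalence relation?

No

Reflexive: no — w3 is not related to itself.
Symmetric: no — w4 R w0 but not w0 R w4.
Transitive: yes — every two-step R-path is closed by a direct edge.
So R is not an equivalence relation.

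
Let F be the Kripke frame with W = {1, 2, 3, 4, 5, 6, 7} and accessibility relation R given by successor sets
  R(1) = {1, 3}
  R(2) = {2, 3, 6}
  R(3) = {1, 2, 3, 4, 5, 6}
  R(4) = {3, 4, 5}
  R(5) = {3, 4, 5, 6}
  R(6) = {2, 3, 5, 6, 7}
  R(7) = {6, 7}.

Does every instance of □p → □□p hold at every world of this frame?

Axiom 4 corresponds to the accessibility relation being transitive.
Transitive: no — 1 R 3 and 3 R 2, but not 1 R 2.

No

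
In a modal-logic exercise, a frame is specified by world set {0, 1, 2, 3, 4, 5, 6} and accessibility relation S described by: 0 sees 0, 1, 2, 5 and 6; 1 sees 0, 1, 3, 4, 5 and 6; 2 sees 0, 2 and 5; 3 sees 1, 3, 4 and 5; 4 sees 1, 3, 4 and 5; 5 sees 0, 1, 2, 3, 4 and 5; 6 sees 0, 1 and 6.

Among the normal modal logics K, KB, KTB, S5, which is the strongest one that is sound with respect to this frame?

Symmetric (axiom B): yes — every pair in S has its reverse in S.
Reflexive (axiom T): yes — every world is S-related to itself.
Euclidean (axiom 5): no — 0 S 1 and 0 S 2, but not 1 S 2.
So F validates K, KB, KTB; S5 would additionally require S to be Euclidean. The strongest is KTB.

KTB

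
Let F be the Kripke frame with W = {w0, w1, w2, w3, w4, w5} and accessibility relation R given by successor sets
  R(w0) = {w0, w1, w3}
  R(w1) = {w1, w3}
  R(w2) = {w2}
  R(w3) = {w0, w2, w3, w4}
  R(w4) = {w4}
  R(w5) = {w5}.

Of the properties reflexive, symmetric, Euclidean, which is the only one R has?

Reflexive: yes — every world is R-related to itself.
Symmetric: no — w0 R w1 but not w1 R w0.
Euclidean: no — w0 R w3 and w0 R w1, but not w3 R w1.
Only reflexive holds.

reflexive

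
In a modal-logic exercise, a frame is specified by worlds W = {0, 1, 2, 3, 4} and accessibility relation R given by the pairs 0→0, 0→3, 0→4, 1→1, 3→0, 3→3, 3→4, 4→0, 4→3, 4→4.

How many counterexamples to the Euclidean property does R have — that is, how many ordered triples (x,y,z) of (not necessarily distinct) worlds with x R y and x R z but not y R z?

0

R is Euclidean; there are no such tuples.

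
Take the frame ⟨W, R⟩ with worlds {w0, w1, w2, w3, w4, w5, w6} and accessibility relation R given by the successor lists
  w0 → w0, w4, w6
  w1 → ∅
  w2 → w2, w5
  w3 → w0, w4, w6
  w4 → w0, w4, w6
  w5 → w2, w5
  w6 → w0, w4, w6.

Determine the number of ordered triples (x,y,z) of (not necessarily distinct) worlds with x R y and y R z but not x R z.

0

R is transitive; there are no such tuples.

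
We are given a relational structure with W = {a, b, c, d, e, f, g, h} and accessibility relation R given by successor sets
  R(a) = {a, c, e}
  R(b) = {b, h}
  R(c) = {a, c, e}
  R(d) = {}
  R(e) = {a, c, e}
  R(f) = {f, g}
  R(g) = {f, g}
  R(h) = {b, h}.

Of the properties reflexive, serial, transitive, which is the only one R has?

transitive

Reflexive: no — d is not related to itself.
Serial: no — d has no R-successor.
Transitive: yes — every two-step R-path is closed by a direct edge.
Only transitive holds.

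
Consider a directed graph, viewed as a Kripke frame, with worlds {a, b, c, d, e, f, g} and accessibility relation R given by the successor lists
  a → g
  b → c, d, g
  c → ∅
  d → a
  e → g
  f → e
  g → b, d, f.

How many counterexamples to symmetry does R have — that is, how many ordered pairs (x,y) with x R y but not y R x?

Enumerating: (a,g), (b,c), (b,d), (d,a), (e,g), (f,e), (g,d), (g,f).

8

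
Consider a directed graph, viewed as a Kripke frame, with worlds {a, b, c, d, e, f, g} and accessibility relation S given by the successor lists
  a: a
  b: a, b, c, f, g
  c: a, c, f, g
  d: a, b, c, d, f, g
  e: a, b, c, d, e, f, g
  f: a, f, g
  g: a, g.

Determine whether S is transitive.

Transitive: yes — every two-step S-path is closed by a direct edge.

Yes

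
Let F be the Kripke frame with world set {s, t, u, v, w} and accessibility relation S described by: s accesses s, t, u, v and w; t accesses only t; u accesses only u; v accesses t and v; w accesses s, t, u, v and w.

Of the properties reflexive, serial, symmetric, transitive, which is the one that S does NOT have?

Reflexive: yes — every world is S-related to itself.
Serial: yes — every world has a successor (e.g. s S s).
Symmetric: no — s S t but not t S s.
Transitive: yes — every two-step S-path is closed by a direct edge.
Only symmetric fails.

symmetric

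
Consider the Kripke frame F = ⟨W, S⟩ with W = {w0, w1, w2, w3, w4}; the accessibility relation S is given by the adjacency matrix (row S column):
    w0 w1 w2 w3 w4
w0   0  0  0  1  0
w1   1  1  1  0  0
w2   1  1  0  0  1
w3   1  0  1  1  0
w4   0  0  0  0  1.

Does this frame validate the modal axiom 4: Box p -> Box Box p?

No

By correspondence theory, 4 is valid on a frame iff S is transitive.
Transitive: no — w0 S w3 and w3 S w2, but not w0 S w2.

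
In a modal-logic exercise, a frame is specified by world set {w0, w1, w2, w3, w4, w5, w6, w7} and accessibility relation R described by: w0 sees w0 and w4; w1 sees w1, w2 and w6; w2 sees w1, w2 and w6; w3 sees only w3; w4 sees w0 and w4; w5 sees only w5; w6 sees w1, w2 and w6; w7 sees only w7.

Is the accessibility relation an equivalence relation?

Reflexive: yes — every world is R-related to itself.
Symmetric: yes — every pair in R has its reverse in R.
Transitive: yes — every two-step R-path is closed by a direct edge.
So R is an equivalence relation.

Yes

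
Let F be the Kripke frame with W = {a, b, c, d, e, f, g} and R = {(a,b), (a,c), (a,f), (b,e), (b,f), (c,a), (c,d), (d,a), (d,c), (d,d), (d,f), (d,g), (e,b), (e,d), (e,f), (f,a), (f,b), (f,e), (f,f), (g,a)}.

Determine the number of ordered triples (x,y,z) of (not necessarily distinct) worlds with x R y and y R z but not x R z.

Enumerating: (a,b,e), (a,c,a), (a,c,d), (a,f,a), (a,f,e), (b,e,b), (b,e,d), (b,f,a), (b,f,b), (c,a,b), (c,a,c), (c,a,f), … and 17 more.
Total: 29.

29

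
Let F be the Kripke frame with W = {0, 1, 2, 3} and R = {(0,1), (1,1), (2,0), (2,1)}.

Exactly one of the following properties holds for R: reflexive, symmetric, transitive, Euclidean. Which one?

transitive

Reflexive: no — 0 is not related to itself.
Symmetric: no — 0 R 1 but not 1 R 0.
Transitive: yes — every two-step R-path is closed by a direct edge.
Euclidean: no — 2 R 1 and 2 R 0, but not 1 R 0.
Only transitive holds.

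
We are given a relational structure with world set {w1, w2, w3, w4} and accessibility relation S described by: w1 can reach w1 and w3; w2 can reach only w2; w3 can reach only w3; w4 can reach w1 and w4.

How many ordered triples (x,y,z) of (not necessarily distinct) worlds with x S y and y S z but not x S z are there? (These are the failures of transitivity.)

1

Enumerating: (w4,w1,w3).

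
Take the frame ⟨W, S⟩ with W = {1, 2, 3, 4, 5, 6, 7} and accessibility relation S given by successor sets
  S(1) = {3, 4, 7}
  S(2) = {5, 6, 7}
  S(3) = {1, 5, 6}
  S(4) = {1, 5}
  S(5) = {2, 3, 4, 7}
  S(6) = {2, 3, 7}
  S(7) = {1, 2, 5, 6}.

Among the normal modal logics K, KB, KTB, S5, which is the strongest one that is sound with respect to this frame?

KB

Symmetric (axiom B): yes — every pair in S has its reverse in S.
Reflexive (axiom T): no — 1 is not related to itself.
Euclidean (axiom 5): no — 1 S 3 and 1 S 4, but not 3 S 4.
So F validates K, KB; KTB would additionally require S to be reflexive. The strongest is KB.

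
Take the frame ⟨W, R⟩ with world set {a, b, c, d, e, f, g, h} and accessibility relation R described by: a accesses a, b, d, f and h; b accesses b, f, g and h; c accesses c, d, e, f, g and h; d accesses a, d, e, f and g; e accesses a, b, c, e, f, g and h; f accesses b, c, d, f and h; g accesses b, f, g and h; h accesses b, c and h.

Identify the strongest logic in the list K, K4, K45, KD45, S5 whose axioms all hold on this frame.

Transitive (axiom 4): no — a R b and b R g, but not a R g.
Euclidean (axiom 5): no — a R b and a R d, but not b R d.
Serial (axiom D): yes — every world has a successor (e.g. a R a).
Reflexive (axiom T): yes — every world is R-related to itself.
So F validates K; K4 would additionally require R to be transitive. The strongest is K.

K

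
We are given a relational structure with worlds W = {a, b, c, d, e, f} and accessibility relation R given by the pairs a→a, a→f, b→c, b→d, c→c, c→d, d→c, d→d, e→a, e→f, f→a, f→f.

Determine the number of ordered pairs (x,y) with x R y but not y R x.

4

Enumerating: (b,c), (b,d), (e,a), (e,f).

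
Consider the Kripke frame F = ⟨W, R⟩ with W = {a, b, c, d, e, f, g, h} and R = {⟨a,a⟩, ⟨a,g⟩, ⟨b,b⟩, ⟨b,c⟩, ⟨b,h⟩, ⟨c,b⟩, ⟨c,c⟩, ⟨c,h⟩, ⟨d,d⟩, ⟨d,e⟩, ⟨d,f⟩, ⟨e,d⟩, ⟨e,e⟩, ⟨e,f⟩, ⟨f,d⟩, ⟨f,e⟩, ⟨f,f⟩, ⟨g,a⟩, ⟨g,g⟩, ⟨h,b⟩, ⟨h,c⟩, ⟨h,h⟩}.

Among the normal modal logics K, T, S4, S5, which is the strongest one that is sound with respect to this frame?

Reflexive (axiom T): yes — every world is R-related to itself.
Transitive (axiom 4): yes — every two-step R-path is closed by a direct edge.
Euclidean (axiom 5): yes — any two successors of a common world are R-related.
So F validates K, T, S4, S5. The strongest is S5.

S5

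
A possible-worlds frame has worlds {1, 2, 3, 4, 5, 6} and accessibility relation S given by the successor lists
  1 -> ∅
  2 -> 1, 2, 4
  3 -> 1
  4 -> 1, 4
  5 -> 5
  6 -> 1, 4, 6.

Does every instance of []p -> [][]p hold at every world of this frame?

Yes

By correspondence theory, 4 is valid on a frame iff S is transitive.
Transitive: yes — every two-step S-path is closed by a direct edge.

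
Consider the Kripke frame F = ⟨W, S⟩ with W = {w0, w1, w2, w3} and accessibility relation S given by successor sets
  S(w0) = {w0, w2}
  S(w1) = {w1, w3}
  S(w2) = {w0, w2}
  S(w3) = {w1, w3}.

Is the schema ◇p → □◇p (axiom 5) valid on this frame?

The schema 5 characterises exactly the Euclidean frames.
Euclidean: yes — any two successors of a common world are S-related.

Yes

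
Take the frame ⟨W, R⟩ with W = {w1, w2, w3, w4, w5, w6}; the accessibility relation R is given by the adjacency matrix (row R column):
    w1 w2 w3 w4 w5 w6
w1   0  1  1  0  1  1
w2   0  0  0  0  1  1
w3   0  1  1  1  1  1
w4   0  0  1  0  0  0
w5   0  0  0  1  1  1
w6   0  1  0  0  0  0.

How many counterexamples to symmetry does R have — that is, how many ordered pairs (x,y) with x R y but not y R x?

Enumerating: (w1,w2), (w1,w3), (w1,w5), (w1,w6), (w2,w5), (w3,w2), (w3,w5), (w3,w6), (w5,w4), (w5,w6).

10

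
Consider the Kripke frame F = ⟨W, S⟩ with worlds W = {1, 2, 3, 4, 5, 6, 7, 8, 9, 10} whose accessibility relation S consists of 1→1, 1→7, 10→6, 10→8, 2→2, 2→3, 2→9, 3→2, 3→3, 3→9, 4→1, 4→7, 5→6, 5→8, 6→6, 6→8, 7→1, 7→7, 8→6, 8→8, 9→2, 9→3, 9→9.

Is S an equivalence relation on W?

No

Reflexive: no — 4 is not related to itself.
Symmetric: no — 10 S 6 but not 6 S 10.
Transitive: yes — every two-step S-path is closed by a direct edge.
So S is not an equivalence relation.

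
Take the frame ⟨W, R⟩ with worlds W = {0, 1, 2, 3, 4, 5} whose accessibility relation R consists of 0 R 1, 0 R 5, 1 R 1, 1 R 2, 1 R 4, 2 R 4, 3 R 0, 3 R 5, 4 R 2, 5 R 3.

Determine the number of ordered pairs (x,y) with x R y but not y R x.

Enumerating: (0,1), (0,5), (1,2), (1,4), (3,0).

5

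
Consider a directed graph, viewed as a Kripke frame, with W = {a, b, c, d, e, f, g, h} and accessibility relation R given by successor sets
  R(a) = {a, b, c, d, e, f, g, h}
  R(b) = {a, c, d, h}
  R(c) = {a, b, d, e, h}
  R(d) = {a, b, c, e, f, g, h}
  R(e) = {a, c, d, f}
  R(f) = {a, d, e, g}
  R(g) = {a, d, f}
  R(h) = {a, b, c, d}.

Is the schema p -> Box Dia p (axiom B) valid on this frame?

Yes

By correspondence theory, B is valid on a frame iff R is symmetric.
Symmetric: yes — every pair in R has its reverse in R.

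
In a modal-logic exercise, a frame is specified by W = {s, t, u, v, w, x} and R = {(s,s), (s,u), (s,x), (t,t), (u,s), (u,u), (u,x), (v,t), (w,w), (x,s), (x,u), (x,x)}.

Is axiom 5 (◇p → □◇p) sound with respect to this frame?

Yes

Axiom 5 corresponds to the accessibility relation being Euclidean.
Euclidean: yes — any two successors of a common world are R-related.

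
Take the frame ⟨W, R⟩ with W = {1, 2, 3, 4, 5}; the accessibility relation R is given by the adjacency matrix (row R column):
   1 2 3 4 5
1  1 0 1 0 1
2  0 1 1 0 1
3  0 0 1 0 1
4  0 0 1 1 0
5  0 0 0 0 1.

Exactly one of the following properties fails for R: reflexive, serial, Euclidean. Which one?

Reflexive: yes — every world is R-related to itself.
Serial: yes — every world has a successor (e.g. 1 R 1).
Euclidean: no — 1 R 5 and 1 R 3, but not 5 R 3.
Only Euclidean fails.

Euclidean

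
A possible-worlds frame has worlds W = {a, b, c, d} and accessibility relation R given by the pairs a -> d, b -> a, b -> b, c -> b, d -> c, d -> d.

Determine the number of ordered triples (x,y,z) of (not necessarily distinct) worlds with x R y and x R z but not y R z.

Enumerating: (b,a,a), (b,a,b), (d,c,c), (d,c,d).

4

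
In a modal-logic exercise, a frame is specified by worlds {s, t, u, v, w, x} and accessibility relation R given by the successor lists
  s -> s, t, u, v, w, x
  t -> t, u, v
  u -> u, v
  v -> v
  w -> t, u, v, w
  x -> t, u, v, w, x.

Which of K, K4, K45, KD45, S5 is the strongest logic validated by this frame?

K4

Transitive (axiom 4): yes — every two-step R-path is closed by a direct edge.
Euclidean (axiom 5): no — s R t and s R w, but not t R w.
Serial (axiom D): yes — every world has a successor (e.g. s R s).
Reflexive (axiom T): yes — every world is R-related to itself.
So F validates K, K4; K45 would additionally require R to be Euclidean. The strongest is K4.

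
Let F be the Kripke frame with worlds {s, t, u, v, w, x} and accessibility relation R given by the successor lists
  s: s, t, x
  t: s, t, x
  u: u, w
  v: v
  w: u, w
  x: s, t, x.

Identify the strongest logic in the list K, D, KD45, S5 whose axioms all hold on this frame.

S5

Serial (axiom D): yes — every world has a successor (e.g. s R s).
Euclidean (axiom 5): yes — any two successors of a common world are R-related.
Transitive (axiom 4): yes — every two-step R-path is closed by a direct edge.
Reflexive (axiom T): yes — every world is R-related to itself.
So F validates K, D, KD45, S5. The strongest is S5.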